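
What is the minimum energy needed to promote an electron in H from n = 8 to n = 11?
0.100 eV

The energy levels of a hydrogen-like atom are E_n = -13.6057 eV / n².

Energy at n = 8: E_8 = -13.6057 / 8² = -0.212589 eV
Energy at n = 11: E_11 = -13.6057 / 11² = -0.112444 eV

The excitation energy is the difference:
ΔE = E_11 - E_8
ΔE = -0.112444 - (-0.212589)
ΔE = 0.100 eV

Since this is positive, energy must be absorbed (photon absorption).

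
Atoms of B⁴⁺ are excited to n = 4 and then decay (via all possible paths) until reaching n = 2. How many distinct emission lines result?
3

The electron can occupy levels n = 2, 3, ..., 4 during de-excitation — that is m = 4 - 2 + 1 = 3 distinct levels.

The number of distinct spectral lines equals the number of ways to choose 2 of these m levels (each pair gives one possible emission transition):

Number of lines = m(m-1)/2 = 3×2/2 = 3

These correspond to all possible transitions between the 3 levels:
4 → 3, 4 → 2, 3 → 2

Each transition produces a photon with a unique energy (and thus wavelength). This count does not depend on Z.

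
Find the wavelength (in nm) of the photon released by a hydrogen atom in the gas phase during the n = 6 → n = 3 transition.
1093.51816 nm

First, find the transition energy using E_n = -13.6057 / n² eV:
E_6 = -13.6057 / 6² = -0.3779361111 eV
E_3 = -13.6057 / 3² = -1.5117444444 eV

Photon energy: |ΔE| = |E_3 - E_6| = 1.1338083333 eV

Convert to wavelength using E = hc/λ with hc = 1239.84 eV·nm:
λ = hc/E = 1239.84 eV·nm / 1.1338083333 eV
λ = 1093.51816 nm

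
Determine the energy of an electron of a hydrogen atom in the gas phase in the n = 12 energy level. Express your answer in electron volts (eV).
-0.094484 eV

The energy levels of a hydrogen-like atom are given by:
E_n = -13.6057 eV / n²

For n = 12:
E_12 = -13.6057 eV / 12²
E_12 = -13.6057 eV / 144
E_12 = -0.094484 eV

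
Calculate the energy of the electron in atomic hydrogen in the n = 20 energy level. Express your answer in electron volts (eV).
-0.034 eV

The energy levels of a hydrogen-like atom are given by:
E_n = -13.6057 eV / n²

For n = 20:
E_20 = -13.6057 eV / 20²
E_20 = -13.6057 eV / 400
E_20 = -0.034 eV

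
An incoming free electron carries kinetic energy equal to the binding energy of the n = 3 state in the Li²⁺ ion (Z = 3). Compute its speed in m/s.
2.18769e+06 m/s (or 0.73% of c)

The binding energy at n = 3 for Li²⁺ is:
E_3 = -13.6057 × 3²/3² = -13.6057000 eV
|E_3| = 13.6057000 eV

Convert to Joules:
KE = 13.6057000 eV × (1.602177 × 10⁻¹⁹ J/eV) = 2.1798740e-18 J

Using KE = ½mv²:
v = √(2·KE/m_e)
v = √(2 × 2.1798740e-18 J / 9.10938 × 10⁻³¹ kg)
v = 2.18769e+06 m/s

This is approximately 0.73% the speed of light.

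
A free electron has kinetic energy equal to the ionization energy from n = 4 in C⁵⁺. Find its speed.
3.28e+06 m/s (or 1.095% of c)

The binding energy at n = 4 for C⁵⁺ is:
E_4 = -13.6057 × 6²/4² = -30.61283 eV
|E_4| = 30.61283 eV

Convert to Joules:
KE = 30.61283 eV × (1.602177 × 10⁻¹⁹ J/eV) = 4.9047e-18 J

Using KE = ½mv²:
v = √(2·KE/m_e)
v = √(2 × 4.9047e-18 J / 9.10938 × 10⁻³¹ kg)
v = 3.28e+06 m/s

This is approximately 1.095% the speed of light.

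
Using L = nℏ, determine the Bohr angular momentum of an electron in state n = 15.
1.58186e-33 J·s (or 15ℏ)

In the Bohr model, angular momentum is quantized:
L = nℏ

where ℏ = h/(2π) = 1.0545718e-34 J·s

For n = 15:
L = 15 × 1.0545718e-34 J·s
L = 1.58186e-33 J·s

This can also be written as L = 15ℏ.
The angular momentum is an integer multiple of the reduced Planck constant.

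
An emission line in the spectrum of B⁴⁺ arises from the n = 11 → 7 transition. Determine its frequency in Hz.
9.988e+14 Hz

First, find the transition energy:
E_11 = -13.6057 × 5² / 11² = -2.81109504 eV
E_7 = -13.6057 × 5² / 7² = -6.94168367 eV
|ΔE| = |E_7 - E_11| = 4.13058863 eV

Convert to Joules: E = 4.13058863 eV × (1.602177 × 10⁻¹⁹ J/eV) = 6.61793e-19 J

Using E = hf:
f = E/h = 6.61793e-19 J / (6.62607 × 10⁻³⁴ J·s)
f = 9.988e+14 Hz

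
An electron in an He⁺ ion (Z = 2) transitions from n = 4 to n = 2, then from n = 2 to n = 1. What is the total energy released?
51.0214 eV

The energy levels of He⁺ are E_n = -13.6057 × 2² / n² eV.

First transition (4 → 2):
ΔE₁ = |E_2 - E_4|
ΔE₁ = |-13.6057000000 - (-3.4014250000)| = 10.2042750 eV

Second transition (2 → 1):
ΔE₂ = |E_1 - E_2|
ΔE₂ = |-54.4228000000 - (-13.6057000000)| = 40.8171000 eV

Total energy released:
E_total = ΔE₁ + ΔE₂ = 10.2042750 + 40.8171000 = 51.0214 eV

Note: This equals the direct transition 4 → 1: 51.0214 eV ✓
Energy is conserved regardless of the path taken.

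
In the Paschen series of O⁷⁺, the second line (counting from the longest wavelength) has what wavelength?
20.02292 nm

The lines of a series are numbered from the longest wavelength (smallest ΔE) outward; the second line is the transition from n = n_f + 2 to n_f.
The Paschen series has all transitions ending at n_f = 3.

For O⁷⁺ (Z = 8), the second line (β-line) is the jump from n = 5 to n = 3:
E_5 = -13.6057 × 8² / 5² = -34.8305920 eV
E_3 = -13.6057 × 8² / 3² = -96.7516444 eV
ΔE = E_5 - E_3 = 61.9210524 eV

λ = hc/E = 1239.84 eV·nm / 61.9210524 eV
λ = 20.02292 nm

This is the β-line of the Paschen series in O⁷⁺.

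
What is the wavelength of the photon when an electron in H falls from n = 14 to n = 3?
859.61 nm

First, find the transition energy using E_n = -13.6057 / n² eV:
E_14 = -13.6057 / 14² = -0.069417 eV
E_3 = -13.6057 / 3² = -1.511744 eV

Photon energy: |ΔE| = |E_3 - E_14| = 1.442327 eV

Convert to wavelength using E = hc/λ with hc = 1239.84 eV·nm:
λ = hc/E = 1239.84 eV·nm / 1.442327 eV
λ = 859.61 nm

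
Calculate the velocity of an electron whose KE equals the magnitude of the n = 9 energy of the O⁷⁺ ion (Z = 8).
1.9446e+06 m/s (or 0.649% of c)

The binding energy at n = 9 for O⁷⁺ is:
E_9 = -13.6057 × 8²/9² = -10.750183 eV
|E_9| = 10.750183 eV

Convert to Joules:
KE = 10.750183 eV × (1.602177 × 10⁻¹⁹ J/eV) = 1.722370e-18 J

Using KE = ½mv²:
v = √(2·KE/m_e)
v = √(2 × 1.722370e-18 J / 9.10938 × 10⁻³¹ kg)
v = 1.9446e+06 m/s

This is approximately 0.649% the speed of light.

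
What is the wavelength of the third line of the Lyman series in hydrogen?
97.20161 nm

The lines of a series are numbered from the longest wavelength (smallest ΔE) outward; the third line is the transition from n = n_f + 3 to n_f.
The Lyman series has all transitions ending at n_f = 1.

For H, the third line (γ-line) is the jump from n = 4 to n = 1:
E_4 = -13.6057 / 4² = -0.8503563 eV
E_1 = -13.6057 / 1² = -13.6057000 eV
ΔE = E_4 - E_1 = 12.7553437 eV

λ = hc/E = 1239.84 eV·nm / 12.7553437 eV
λ = 97.20161 nm

This is the γ-line of the Lyman series in H.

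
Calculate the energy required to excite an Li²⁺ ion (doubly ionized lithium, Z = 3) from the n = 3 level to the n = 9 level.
12.0940 eV

The energy levels of a hydrogen-like atom are E_n = -13.6057 Z² eV / n².

Energy at n = 3: E_3 = -13.6057 × 3² / 3² = -13.6057000 eV
Energy at n = 9: E_9 = -13.6057 × 3² / 9² = -1.5117444 eV

The excitation energy is the difference:
ΔE = E_9 - E_3
ΔE = -1.5117444 - (-13.6057000)
ΔE = 12.0940 eV

Since this is positive, energy must be absorbed (photon absorption).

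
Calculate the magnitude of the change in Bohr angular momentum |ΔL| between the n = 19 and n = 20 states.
1.0546e-34 J·s (or 1ℏ)

In the Bohr model, L_n = nℏ where ℏ = 1.054572e-34 J·s.

L_20 = 20ℏ = 2.109144e-33 J·s
L_19 = 19ℏ = 2.003687e-33 J·s

ΔL = L_20 - L_19 = (20 - 19)ℏ = 1ℏ
ΔL = 1 × 1.054572e-34 J·s = 1.0546e-34 J·s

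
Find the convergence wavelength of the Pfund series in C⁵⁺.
63.282301 nm

The series limit corresponds to the transition from n = ∞ to n = 5.
This is the highest energy (shortest wavelength) transition in the Pfund series.

E_∞ = 0 eV
E_5 = -13.6057 × 6² / 5² = -19.59220800 eV

Energy at series limit:
ΔE = E_∞ - E_5 = 0 - (-19.59220800) = 19.59220800 eV
λ = hc/E = 1239.84 eV·nm / 19.59220800 eV = 63.282301 nm

This energy equals the ionization energy from the n = 5 state of C⁵⁺.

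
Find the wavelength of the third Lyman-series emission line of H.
97.2016 nm

The lines of a series are numbered from the longest wavelength (smallest ΔE) outward; the third line is the transition from n = n_f + 3 to n_f.
The Lyman series has all transitions ending at n_f = 1.

For H, the third line (γ-line) is the jump from n = 4 to n = 1:
E_4 = -13.6057 / 4² = -0.850356 eV
E_1 = -13.6057 / 1² = -13.605700 eV
ΔE = E_4 - E_1 = 12.755344 eV

λ = hc/E = 1239.84 eV·nm / 12.755344 eV
λ = 97.2016 nm

This is the γ-line of the Lyman series in H.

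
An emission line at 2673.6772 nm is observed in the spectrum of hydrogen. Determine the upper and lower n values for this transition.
n = 13 → n = 5

First, find the photon energy from the wavelength (hc = 1239.84 eV·nm):
E = hc/λ = 1239.84 eV·nm / 2673.6772 nm = 0.46372090 eV

The energy levels of hydrogen satisfy E_n = -13.6057 / n² eV, so an emission n_i → n_f releases
ΔE = 13.6057 × (1/n_f² − 1/n_i²) eV.

Setting ΔE equal to the photon energy:
1/n_f² − 1/n_i² = 0.46372090 / 13.6057 = 0.034082840

Since 1/n_i² must be positive, we need 1/n_f² > 0.034082840, i.e. n_f ≤ 5. For each allowed n_f, solve n_i = (1/n_f² − 0.034082840)^(−1/2) and check whether it is a whole number:
  n_f = 1: 1/n_i² = 1.000000000 − 0.034082840 = 0.965917160 → n_i = 1.017  (not an integer) ✗
  n_f = 2: 1/n_i² = 0.250000000 − 0.034082840 = 0.215917160 → n_i = 2.152  (not an integer) ✗
  n_f = 3: 1/n_i² = 0.111111111 − 0.034082840 = 0.077028271 → n_i = 3.603  (not an integer) ✗
  n_f = 4: 1/n_i² = 0.062500000 − 0.034082840 = 0.028417160 → n_i = 5.932  (not an integer) ✗
  n_f = 5: 1/n_i² = 0.040000000 − 0.034082840 = 0.005917160 → n_i = 13.000  → integer, n_i = 13 ✓

Only n_f = 5 gives an integer upper level, n_i = 13.

The transition is from n = 13 to n = 5 (emission).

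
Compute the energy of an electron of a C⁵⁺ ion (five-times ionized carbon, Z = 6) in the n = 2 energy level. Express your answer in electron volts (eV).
-122.45130 eV

The energy levels of a hydrogen-like atom are given by:
E_n = -13.6057 Z² / n² eV  (with Z = 6 for C⁵⁺)

For n = 2:
E_2 = -13.6057 × 6² / 2²
E_2 = -13.6057 × 36 / 4
E_2 = -122.45130 eV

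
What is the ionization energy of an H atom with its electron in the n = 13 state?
0.08051 eV

The ionization energy is the energy needed to remove the electron completely (n → ∞).

For hydrogen, E_n = -13.6057 eV / n².

At n = 13: E_13 = -13.6057 / 13² = -0.08050710 eV
At n = ∞: E_∞ = 0 eV

Ionization energy = E_∞ - E_13 = 0 - (-0.08050710) = 0.08050710 eV
Ionization energy ≈ 0.08051 eV

This is also called the binding energy of the electron in state n = 13.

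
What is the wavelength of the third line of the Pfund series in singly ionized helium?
934.631 nm

The lines of a series are numbered from the longest wavelength (smallest ΔE) outward; the third line is the transition from n = n_f + 3 to n_f.
The Pfund series has all transitions ending at n_f = 5.

For He⁺ (Z = 2), the third line (γ-line) is the jump from n = 8 to n = 5:
E_8 = -13.6057 × 2² / 8² = -0.8503563 eV
E_5 = -13.6057 × 2² / 5² = -2.1769120 eV
ΔE = E_8 - E_5 = 1.3265557 eV

λ = hc/E = 1239.84 eV·nm / 1.3265557 eV
λ = 934.631 nm

This is the γ-line of the Pfund series in He⁺.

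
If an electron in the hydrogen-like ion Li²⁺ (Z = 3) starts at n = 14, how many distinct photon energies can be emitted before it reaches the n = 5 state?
45

The electron can occupy levels n = 5, 6, ..., 14 during de-excitation — that is m = 14 - 5 + 1 = 10 distinct levels.

The number of distinct spectral lines equals the number of ways to choose 2 of these m levels (each pair gives one possible emission transition):

Number of lines = m(m-1)/2 = 10×9/2 = 45

These correspond to all possible transitions between the 10 levels:
14 → 13, 14 → 12, 14 → 11, 14 → 10, 14 → 9, 14 → 8, 14 → 7, 14 → 6...

Each transition produces a photon with a unique energy (and thus wavelength). This count does not depend on Z.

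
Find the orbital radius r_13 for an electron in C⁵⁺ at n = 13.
1.4905 nm (or 14.9052 Å)

The Bohr radius formula is:
r_n = n² a₀ / Z

where a₀ = 0.0529177 nm is the Bohr radius.

For C⁵⁺ (Z = 6) at n = 13:
r_13 = 13² × 0.0529177 nm / 6
r_13 = 169 × 0.0529177 nm / 6
r_13 = 8.94309 nm / 6
r_13 = 1.4905 nm

The electron orbits at approximately 1.4905 nm from the nucleus.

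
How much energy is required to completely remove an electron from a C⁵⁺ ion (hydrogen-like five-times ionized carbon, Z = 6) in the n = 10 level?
4.90 eV

The ionization energy is the energy needed to remove the electron completely (n → ∞).

For a hydrogen-like ion with Z = 6, E_n = -13.6057 Z² / n² eV.

At n = 10: E_10 = -13.6057 × 6² / 10² = -4.89805 eV
At n = ∞: E_∞ = 0 eV

Ionization energy = E_∞ - E_10 = 0 - (-4.89805) = 4.89805 eV
Ionization energy ≈ 4.90 eV

This is also called the binding energy of the electron in state n = 10.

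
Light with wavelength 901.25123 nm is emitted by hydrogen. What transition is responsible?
n = 10 → n = 3

First, find the photon energy from the wavelength (hc = 1239.84 eV·nm):
E = hc/λ = 1239.84 eV·nm / 901.25123 nm = 1.3756874 eV

The energy levels of hydrogen satisfy E_n = -13.6057 / n² eV, so an emission n_i → n_f releases
ΔE = 13.6057 × (1/n_f² − 1/n_i²) eV.

Setting ΔE equal to the photon energy:
1/n_f² − 1/n_i² = 1.3756874 / 13.6057 = 0.10111111

Since 1/n_i² must be positive, we need 1/n_f² > 0.10111111, i.e. n_f ≤ 3. For each allowed n_f, solve n_i = (1/n_f² − 0.10111111)^(−1/2) and check whether it is a whole number:
  n_f = 1: 1/n_i² = 1.00000000 − 0.10111111 = 0.89888889 → n_i = 1.055  (not an integer) ✗
  n_f = 2: 1/n_i² = 0.25000000 − 0.10111111 = 0.14888889 → n_i = 2.592  (not an integer) ✗
  n_f = 3: 1/n_i² = 0.11111111 − 0.10111111 = 0.01000000 → n_i = 10.000  → integer, n_i = 10 ✓

Only n_f = 3 gives an integer upper level, n_i = 10.

The transition is from n = 10 to n = 3 (emission).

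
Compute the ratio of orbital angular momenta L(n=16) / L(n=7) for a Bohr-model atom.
2.286

In the Bohr model, L_n = nℏ, so the ratio is purely the ratio of quantum numbers:

L_16/L_7 = 16ℏ / 7ℏ = 16/7 = 2.286

The angular momentum scales linearly with n.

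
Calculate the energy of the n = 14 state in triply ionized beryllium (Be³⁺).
-1.1107 eV

For hydrogen-like ions, the energy levels scale with Z²:
E_n = -13.6057 Z² / n² eV

For Be³⁺ (Z = 4) at n = 14:
E_14 = -13.6057 × 4² / 14²
E_14 = -13.6057 × 16 / 196
E_14 = -217.6912 / 196
E_14 = -1.1107 eV

The energy is 16 times more negative than hydrogen at the same n due to the stronger nuclear charge.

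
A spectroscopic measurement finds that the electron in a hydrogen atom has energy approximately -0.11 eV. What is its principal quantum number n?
n = 11

The exact energy levels follow E_n = -13.6057 eV / n².

The measured value (-0.11 eV) is reported to only 2 significant figures, so we must test candidate n values and see which one matches to that precision.

Candidate energies:
  n = 9:  E = -13.6057/9² = -0.16797 eV
  n = 10:  E = -13.6057/10² = -0.13606 eV
  n = 11:  E = -13.6057/11² = -0.11244 eV  ← matches
  n = 12:  E = -13.6057/12² = -0.09448 eV
  n = 13:  E = -13.6057/13² = -0.08051 eV

Checking against the measurement of -0.11 eV (2 sig figs), only n = 11 agrees:
E_11 = -0.11244 eV, which rounds to -0.11 eV ✓

Therefore n = 11.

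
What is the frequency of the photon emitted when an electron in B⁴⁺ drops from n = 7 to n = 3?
7.45996e+15 Hz

First, find the transition energy:
E_7 = -13.6057 × 5² / 7² = -6.9416837 eV
E_3 = -13.6057 × 5² / 3² = -37.7936111 eV
|ΔE| = |E_3 - E_7| = 30.8519274 eV

Convert to Joules: E = 30.8519274 eV × (1.602177 × 10⁻¹⁹ J/eV) = 4.9430248e-18 J

Using E = hf:
f = E/h = 4.9430248e-18 J / (6.62607 × 10⁻³⁴ J·s)
f = 7.45996e+15 Hz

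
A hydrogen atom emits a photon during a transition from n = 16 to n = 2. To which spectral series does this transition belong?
Balmer series

The spectral series in hydrogen are named based on the final (lower) energy level:
- Lyman series: n_final = 1 (ultraviolet)
- Balmer series: n_final = 2 (visible/near-UV)
- Paschen series: n_final = 3 (infrared)
- Brackett series: n_final = 4 (infrared)
- Pfund series: n_final = 5 (far infrared)

Since this transition ends at n = 2, it belongs to the Balmer series.

For reference, this 16 → 2 line has photon energy
ΔE = 13.6057 eV × (1/2² - 1/16²) = 3.348278 eV,
corresponding to wavelength λ = hc/ΔE = 1239.84 eV·nm / 3.348278 eV = 370.29 nm in the visible/near-UV region.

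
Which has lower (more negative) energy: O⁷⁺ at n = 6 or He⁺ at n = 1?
He⁺ at n = 1 (E = -54.42280 eV)

Using E_n = -13.6057 Z² / n² eV:

O⁷⁺ (Z = 8) at n = 6:
E = -13.6057 × 8² / 6² = -13.6057 × 64 / 36 = -24.18791111 eV

He⁺ (Z = 2) at n = 1:
E = -13.6057 × 2² / 1² = -13.6057 × 4 / 1 = -54.42280000 eV

Since -54.42280000 eV < -24.18791111 eV,
He⁺ at n = 1 is more tightly bound (requires more energy to ionize).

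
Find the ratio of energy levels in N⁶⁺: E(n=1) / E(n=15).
225.000000

Using E_n = -13.6057 Z² / n² eV with Z = 7:

E_1 = -13.6057 × 7² / 1² = -666.6793 / 1 = -666.679300000000 eV
E_15 = -13.6057 × 7² / 15² = -666.6793 / 225 = -2.963019111111 eV

The ratio is:
E_1/E_15 = (-666.679300000000) / (-2.963019111111)
E_1/E_15 = (-666.6793/1) / (-666.6793/225)
E_1/E_15 = 225/1
E_1/E_15 = 225.000000
(Note: the Z² factors cancel in the ratio.)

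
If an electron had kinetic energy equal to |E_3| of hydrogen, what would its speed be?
7.29231e+05 m/s (or 0.2432% of c)

The binding energy at n = 3 for hydrogen is:
E_3 = -13.6057/3² = -1.51174444 eV
|E_3| = 1.51174444 eV

Convert to Joules:
KE = 1.51174444 eV × (1.602177 × 10⁻¹⁹ J/eV) = 2.4220822e-19 J

Using KE = ½mv²:
v = √(2·KE/m_e)
v = √(2 × 2.4220822e-19 J / 9.10938 × 10⁻³¹ kg)
v = 7.29231e+05 m/s

This is approximately 0.2432% the speed of light.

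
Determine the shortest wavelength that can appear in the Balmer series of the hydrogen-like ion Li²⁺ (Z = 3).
40.50 nm

The series limit corresponds to the transition from n = ∞ to n = 2.
This is the highest energy (shortest wavelength) transition in the Balmer series.

E_∞ = 0 eV
E_2 = -13.6057 × 3² / 2² = -30.6128 eV

Energy at series limit:
ΔE = E_∞ - E_2 = 0 - (-30.6128) = 30.6128 eV
λ = hc/E = 1239.84 eV·nm / 30.6128 eV = 40.50 nm

This energy equals the ionization energy from the n = 2 state of Li²⁺.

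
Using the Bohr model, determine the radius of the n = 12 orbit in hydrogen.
7.62015 nm (or 76.20152 Å)

The Bohr radius formula is:
r_n = n² a₀ / Z

where a₀ = 0.05291772 nm is the Bohr radius.

For H (Z = 1) at n = 12:
r_12 = 12² × 0.05291772 nm / 1
r_12 = 144 × 0.05291772 nm / 1
r_12 = 7.620152 nm / 1
r_12 = 7.62015 nm

The electron orbits at approximately 7.62015 nm from the nucleus.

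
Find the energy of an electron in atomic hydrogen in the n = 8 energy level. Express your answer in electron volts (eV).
-0.21 eV

The energy levels of a hydrogen-like atom are given by:
E_n = -13.6057 eV / n²

For n = 8:
E_8 = -13.6057 eV / 8²
E_8 = -13.6057 eV / 64
E_8 = -0.21 eV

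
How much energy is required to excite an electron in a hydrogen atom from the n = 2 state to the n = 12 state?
3.307 eV

The energy levels of a hydrogen-like atom are E_n = -13.6057 eV / n².

Energy at n = 2: E_2 = -13.6057 / 2² = -3.401425 eV
Energy at n = 12: E_12 = -13.6057 / 12² = -0.094484 eV

The excitation energy is the difference:
ΔE = E_12 - E_2
ΔE = -0.094484 - (-3.401425)
ΔE = 3.307 eV

Since this is positive, energy must be absorbed (photon absorption).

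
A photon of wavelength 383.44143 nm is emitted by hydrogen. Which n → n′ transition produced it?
n = 9 → n = 2

First, find the photon energy from the wavelength (hc = 1239.84 eV·nm):
E = hc/λ = 1239.84 eV·nm / 383.44143 nm = 3.2334534 eV

The energy levels of hydrogen satisfy E_n = -13.6057 / n² eV, so an emission n_i → n_f releases
ΔE = 13.6057 × (1/n_f² − 1/n_i²) eV.

Setting ΔE equal to the photon energy:
1/n_f² − 1/n_i² = 3.2334534 / 13.6057 = 0.23765432

Since 1/n_i² must be positive, we need 1/n_f² > 0.23765432, i.e. n_f ≤ 2. For each allowed n_f, solve n_i = (1/n_f² − 0.23765432)^(−1/2) and check whether it is a whole number:
  n_f = 1: 1/n_i² = 1.00000000 − 0.23765432 = 0.76234568 → n_i = 1.145  (not an integer) ✗
  n_f = 2: 1/n_i² = 0.25000000 − 0.23765432 = 0.01234568 → n_i = 9.000  → integer, n_i = 9 ✓

Only n_f = 2 gives an integer upper level, n_i = 9.

The transition is from n = 9 to n = 2 (emission).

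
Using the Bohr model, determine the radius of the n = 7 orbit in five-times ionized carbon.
0.4322 nm (or 4.3216 Å)

The Bohr radius formula is:
r_n = n² a₀ / Z

where a₀ = 0.0529177 nm is the Bohr radius.

For C⁵⁺ (Z = 6) at n = 7:
r_7 = 7² × 0.0529177 nm / 6
r_7 = 49 × 0.0529177 nm / 6
r_7 = 2.59297 nm / 6
r_7 = 0.4322 nm

The electron orbits at approximately 0.4322 nm from the nucleus.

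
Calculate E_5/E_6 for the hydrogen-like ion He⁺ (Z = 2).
1.440000

Using E_n = -13.6057 Z² / n² eV with Z = 2:

E_5 = -13.6057 × 2² / 5² = -54.4228 / 25 = -2.176912000000 eV
E_6 = -13.6057 × 2² / 6² = -54.4228 / 36 = -1.511744444444 eV

The ratio is:
E_5/E_6 = (-2.176912000000) / (-1.511744444444)
E_5/E_6 = (-54.4228/25) / (-54.4228/36)
E_5/E_6 = 36/25
E_5/E_6 = 1.440000
(Note: the Z² factors cancel in the ratio.)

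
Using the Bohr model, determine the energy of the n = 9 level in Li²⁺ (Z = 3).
-1.5117 eV

For hydrogen-like ions, the energy levels scale with Z²:
E_n = -13.6057 Z² / n² eV

For Li²⁺ (Z = 3) at n = 9:
E_9 = -13.6057 × 3² / 9²
E_9 = -13.6057 × 9 / 81
E_9 = -122.4513 / 81
E_9 = -1.5117 eV

The energy is 9 times more negative than hydrogen at the same n due to the stronger nuclear charge.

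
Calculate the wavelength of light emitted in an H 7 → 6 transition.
12365.1669 nm

First, find the transition energy using E_n = -13.6057 / n² eV:
E_7 = -13.6057 / 7² = -0.27766734694 eV
E_6 = -13.6057 / 6² = -0.37793611111 eV

Photon energy: |ΔE| = |E_6 - E_7| = 0.10026876417 eV

Convert to wavelength using E = hc/λ with hc = 1239.84 eV·nm:
λ = hc/E = 1239.84 eV·nm / 0.10026876417 eV
λ = 12365.1669 nm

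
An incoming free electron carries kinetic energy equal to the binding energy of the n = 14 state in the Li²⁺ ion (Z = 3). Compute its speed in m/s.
4.69e+05 m/s (or 0.15637% of c)

The binding energy at n = 14 for Li²⁺ is:
E_14 = -13.6057 × 3²/14² = -0.6247515 eV
|E_14| = 0.6247515 eV

Convert to Joules:
KE = 0.6247515 eV × (1.602177 × 10⁻¹⁹ J/eV) = 1.0010e-19 J

Using KE = ½mv²:
v = √(2·KE/m_e)
v = √(2 × 1.0010e-19 J / 9.10938 × 10⁻³¹ kg)
v = 4.69e+05 m/s

This is approximately 0.15637% the speed of light.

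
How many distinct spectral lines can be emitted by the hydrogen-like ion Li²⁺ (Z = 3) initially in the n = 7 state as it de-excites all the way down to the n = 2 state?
15

The electron can occupy levels n = 2, 3, ..., 7 during de-excitation — that is m = 7 - 2 + 1 = 6 distinct levels.

The number of distinct spectral lines equals the number of ways to choose 2 of these m levels (each pair gives one possible emission transition):

Number of lines = m(m-1)/2 = 6×5/2 = 15

These correspond to all possible transitions between the 6 levels:
7 → 6, 7 → 5, 7 → 4, 7 → 3, 7 → 2, 6 → 5, 6 → 4, 6 → 3...

Each transition produces a photon with a unique energy (and thus wavelength). This count does not depend on Z.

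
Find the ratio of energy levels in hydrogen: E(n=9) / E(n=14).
2.4198

Using E_n = -13.6057 Z² / n² eV with Z = 1:

E_9 = -13.6057 / 9² = -13.6057 / 81 = -0.1679716049 eV
E_14 = -13.6057 / 14² = -13.6057 / 196 = -0.0694168367 eV

The ratio is:
E_9/E_14 = (-0.1679716049) / (-0.0694168367)
E_9/E_14 = (-13.6057/81) / (-13.6057/196)
E_9/E_14 = 196/81
E_9/E_14 = 2.4198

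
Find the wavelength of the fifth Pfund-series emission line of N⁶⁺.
61.9908 nm

The lines of a series are numbered from the longest wavelength (smallest ΔE) outward; the fifth line is the transition from n = n_f + 5 to n_f.
The Pfund series has all transitions ending at n_f = 5.

For N⁶⁺ (Z = 7), the fifth line (ε-line) is the jump from n = 10 to n = 5:
E_10 = -13.6057 × 7² / 10² = -6.666793 eV
E_5 = -13.6057 × 7² / 5² = -26.667172 eV
ΔE = E_10 - E_5 = 20.000379 eV

λ = hc/E = 1239.84 eV·nm / 20.000379 eV
λ = 61.9908 nm

This is the ε-line of the Pfund series in N⁶⁺.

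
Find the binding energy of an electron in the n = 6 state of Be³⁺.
6.047 eV

The ionization energy is the energy needed to remove the electron completely (n → ∞).

For a hydrogen-like ion with Z = 4, E_n = -13.6057 Z² / n² eV.

At n = 6: E_6 = -13.6057 × 4² / 6² = -6.046978 eV
At n = ∞: E_∞ = 0 eV

Ionization energy = E_∞ - E_6 = 0 - (-6.046978) = 6.046978 eV
Ionization energy ≈ 6.047 eV

This is also called the binding energy of the electron in state n = 6.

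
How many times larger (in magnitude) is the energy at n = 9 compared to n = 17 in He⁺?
3.57

Using E_n = -13.6057 Z² / n² eV with Z = 2:

E_9 = -13.6057 × 2² / 9² = -54.4228 / 81 = -0.67188642 eV
E_17 = -13.6057 × 2² / 17² = -54.4228 / 289 = -0.18831419 eV

The ratio is:
E_9/E_17 = (-0.67188642) / (-0.18831419)
E_9/E_17 = (-54.4228/81) / (-54.4228/289)
E_9/E_17 = 289/81
E_9/E_17 = 3.57
(Note: the Z² factors cancel in the ratio.)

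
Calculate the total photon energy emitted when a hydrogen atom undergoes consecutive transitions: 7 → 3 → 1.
13.328 eV

The energy levels of hydrogen are E_n = -13.6057 / n² eV.

First transition (7 → 3):
ΔE₁ = |E_3 - E_7|
ΔE₁ = |-1.511744444 - (-0.277667347)| = 1.234077 eV

Second transition (3 → 1):
ΔE₂ = |E_1 - E_3|
ΔE₂ = |-13.605700000 - (-1.511744444)| = 12.093956 eV

Total energy released:
E_total = ΔE₁ + ΔE₂ = 1.234077 + 12.093956 = 13.328 eV

Note: This equals the direct transition 7 → 1: 13.328 eV ✓
Energy is conserved regardless of the path taken.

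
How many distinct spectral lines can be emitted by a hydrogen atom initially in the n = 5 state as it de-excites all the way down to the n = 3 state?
3

The electron can occupy levels n = 3, 4, ..., 5 during de-excitation — that is m = 5 - 3 + 1 = 3 distinct levels.

The number of distinct spectral lines equals the number of ways to choose 2 of these m levels (each pair gives one possible emission transition):

Number of lines = m(m-1)/2 = 3×2/2 = 3

These correspond to all possible transitions between the 3 levels:
5 → 4, 5 → 3, 4 → 3

Each transition produces a photon with a unique energy (and thus wavelength). This count does not depend on Z.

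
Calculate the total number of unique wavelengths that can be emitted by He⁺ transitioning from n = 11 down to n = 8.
6

The electron can occupy levels n = 8, 9, ..., 11 during de-excitation — that is m = 11 - 8 + 1 = 4 distinct levels.

The number of distinct spectral lines equals the number of ways to choose 2 of these m levels (each pair gives one possible emission transition):

Number of lines = m(m-1)/2 = 4×3/2 = 6

These correspond to all possible transitions between the 4 levels:
11 → 10, 11 → 9, 11 → 8, 10 → 9, 10 → 8, 9 → 8

Each transition produces a photon with a unique energy (and thus wavelength). This count does not depend on Z.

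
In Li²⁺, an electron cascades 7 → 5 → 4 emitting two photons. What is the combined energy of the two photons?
5.154200 eV

The energy levels of Li²⁺ are E_n = -13.6057 × 3² / n² eV.

First transition (7 → 5):
ΔE₁ = |E_5 - E_7|
ΔE₁ = |-4.898052000000 - (-2.499006122449)| = 2.399045878 eV

Second transition (5 → 4):
ΔE₂ = |E_4 - E_5|
ΔE₂ = |-7.653206250000 - (-4.898052000000)| = 2.755154250 eV

Total energy released:
E_total = ΔE₁ + ΔE₂ = 2.399045878 + 2.755154250 = 5.154200 eV

Note: This equals the direct transition 7 → 4: 5.154200 eV ✓
Energy is conserved regardless of the path taken.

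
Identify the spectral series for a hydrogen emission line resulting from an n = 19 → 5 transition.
Pfund series

The spectral series in hydrogen are named based on the final (lower) energy level:
- Lyman series: n_final = 1 (ultraviolet)
- Balmer series: n_final = 2 (visible/near-UV)
- Paschen series: n_final = 3 (infrared)
- Brackett series: n_final = 4 (infrared)
- Pfund series: n_final = 5 (far infrared)

Since this transition ends at n = 5, it belongs to the Pfund series.

For reference, this 19 → 5 line has photon energy
ΔE = 13.6057 eV × (1/5² - 1/19²) = 0.5065390803 eV,
corresponding to wavelength λ = hc/ΔE = 1239.84 eV·nm / 0.5065390803 eV = 2447.6690 nm in the far infrared region.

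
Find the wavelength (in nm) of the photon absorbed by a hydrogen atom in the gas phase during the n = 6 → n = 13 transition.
4168.52411 nm

First, find the transition energy using E_n = -13.6057 / n² eV:
E_6 = -13.6057 / 6² = -0.37793611111 eV
E_13 = -13.6057 / 13² = -0.08050710059 eV

Photon energy: |ΔE| = |E_13 - E_6| = 0.29742901052 eV

Convert to wavelength using E = hc/λ with hc = 1239.84 eV·nm:
λ = hc/E = 1239.84 eV·nm / 0.29742901052 eV
λ = 4168.52411 nm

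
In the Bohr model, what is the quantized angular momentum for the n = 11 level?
1.160e-33 J·s (or 11ℏ)

In the Bohr model, angular momentum is quantized:
L = nℏ

where ℏ = h/(2π) = 1.05457e-34 J·s

For n = 11:
L = 11 × 1.05457e-34 J·s
L = 1.160e-33 J·s

This can also be written as L = 11ℏ.
The angular momentum is an integer multiple of the reduced Planck constant.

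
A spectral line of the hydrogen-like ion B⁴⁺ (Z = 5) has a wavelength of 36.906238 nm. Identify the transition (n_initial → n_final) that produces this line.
n = 9 → n = 3

First, find the photon energy from the wavelength (hc = 1239.84 eV·nm):
E = hc/λ = 1239.84 eV·nm / 36.906238 nm = 33.594321 eV

The energy levels of B⁴⁺ satisfy E_n = -13.6057 × 5² / n² eV, so an emission n_i → n_f releases
ΔE = 13.6057 × 5² × (1/n_f² − 1/n_i²) eV.

Setting ΔE equal to the photon energy:
1/n_f² − 1/n_i² = 33.594321 / (13.6057 × 5²) = 0.098765432

Since 1/n_i² must be positive, we need 1/n_f² > 0.098765432, i.e. n_f ≤ 3. For each allowed n_f, solve n_i = (1/n_f² − 0.098765432)^(−1/2) and check whether it is a whole number:
  n_f = 1: 1/n_i² = 1.000000000 − 0.098765432 = 0.901234568 → n_i = 1.053  (not an integer) ✗
  n_f = 2: 1/n_i² = 0.250000000 − 0.098765432 = 0.151234568 → n_i = 2.571  (not an integer) ✗
  n_f = 3: 1/n_i² = 0.111111111 − 0.098765432 = 0.012345679 → n_i = 9.000  → integer, n_i = 9 ✓

Only n_f = 3 gives an integer upper level, n_i = 9.

The transition is from n = 9 to n = 3 (emission).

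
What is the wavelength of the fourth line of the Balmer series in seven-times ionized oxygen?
6.4073 nm

The lines of a series are numbered from the longest wavelength (smallest ΔE) outward; the fourth line is the transition from n = n_f + 4 to n_f.
The Balmer series has all transitions ending at n_f = 2.

For O⁷⁺ (Z = 8), the fourth line (δ-line) is the jump from n = 6 to n = 2:
E_6 = -13.6057 × 8² / 6² = -24.187911 eV
E_2 = -13.6057 × 8² / 2² = -217.691200 eV
ΔE = E_6 - E_2 = 193.503289 eV

λ = hc/E = 1239.84 eV·nm / 193.503289 eV
λ = 6.4073 nm

This is the δ-line of the Balmer series in O⁷⁺.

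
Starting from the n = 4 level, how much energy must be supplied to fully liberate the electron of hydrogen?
0.8504 eV

The ionization energy is the energy needed to remove the electron completely (n → ∞).

For hydrogen, E_n = -13.6057 eV / n².

At n = 4: E_4 = -13.6057 / 4² = -0.8503563 eV
At n = ∞: E_∞ = 0 eV

Ionization energy = E_∞ - E_4 = 0 - (-0.8503563) = 0.8503563 eV
Ionization energy ≈ 0.8504 eV

This is also called the binding energy of the electron in state n = 4.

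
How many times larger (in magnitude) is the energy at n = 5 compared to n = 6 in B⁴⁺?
1.44000

Using E_n = -13.6057 Z² / n² eV with Z = 5:

E_5 = -13.6057 × 5² / 5² = -340.1425 / 25 = -13.60570000000 eV
E_6 = -13.6057 × 5² / 6² = -340.1425 / 36 = -9.44840277778 eV

The ratio is:
E_5/E_6 = (-13.60570000000) / (-9.44840277778)
E_5/E_6 = (-340.1425/25) / (-340.1425/36)
E_5/E_6 = 36/25
E_5/E_6 = 1.44000
(Note: the Z² factors cancel in the ratio.)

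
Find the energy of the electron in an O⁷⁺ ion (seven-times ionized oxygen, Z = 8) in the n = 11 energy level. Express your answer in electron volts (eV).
-7.196 eV

The energy levels of a hydrogen-like atom are given by:
E_n = -13.6057 Z² / n² eV  (with Z = 8 for O⁷⁺)

For n = 11:
E_11 = -13.6057 × 8² / 11²
E_11 = -13.6057 × 64 / 121
E_11 = -7.196 eV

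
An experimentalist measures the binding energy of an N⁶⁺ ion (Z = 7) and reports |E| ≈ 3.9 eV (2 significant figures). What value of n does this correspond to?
n = 13

The exact energy levels follow E_n = -13.6057 Z² / n² eV with Z = 7.

The measured value (-3.9 eV) is reported to only 2 significant figures, so we must test candidate n values and see which one matches to that precision.

Candidate energies:
  n = 11:  E = -13.6057 × 7² / 11² = -5.509746 eV
  n = 12:  E = -13.6057 × 7² / 12² = -4.629717 eV
  n = 13:  E = -13.6057 × 7² / 13² = -3.944848 eV  ← matches
  n = 14:  E = -13.6057 × 7² / 14² = -3.401425 eV
  n = 15:  E = -13.6057 × 7² / 15² = -2.963019 eV

Checking against the measurement of -3.9 eV (2 sig figs), only n = 13 agrees:
E_13 = -3.944848 eV, which rounds to -3.9 eV ✓

Therefore n = 13.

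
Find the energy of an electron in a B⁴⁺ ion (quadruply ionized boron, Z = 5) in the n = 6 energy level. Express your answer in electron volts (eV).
-9.448 eV

The energy levels of a hydrogen-like atom are given by:
E_n = -13.6057 Z² / n² eV  (with Z = 5 for B⁴⁺)

For n = 6:
E_6 = -13.6057 × 5² / 6²
E_6 = -13.6057 × 25 / 36
E_6 = -9.448 eV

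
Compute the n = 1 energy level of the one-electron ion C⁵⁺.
-489.805200 eV

For hydrogen-like ions, the energy levels scale with Z²:
E_n = -13.6057 Z² / n² eV

For C⁵⁺ (Z = 6) at n = 1:
E_1 = -13.6057 × 6² / 1²
E_1 = -13.6057 × 36 / 1
E_1 = -489.8052 / 1
E_1 = -489.805200 eV

The energy is 36 times more negative than hydrogen at the same n due to the stronger nuclear charge.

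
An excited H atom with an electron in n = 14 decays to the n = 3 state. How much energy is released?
1.44233 eV

The energy levels are E_n = -13.6057 eV / n².

Energy at n = 14: E_14 = -13.6057 / 14² = -0.06941684 eV
Energy at n = 3: E_3 = -13.6057 / 3² = -1.51174444 eV

For emission (electron falling to lower state), the photon energy is:
E_photon = E_14 - E_3 = |-0.06941684 - (-1.51174444)|
E_photon = 1.44233 eV

This energy is carried away by the emitted photon.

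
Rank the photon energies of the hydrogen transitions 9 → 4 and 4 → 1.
4 → 1

Calculate the energy for each transition:

Transition 9 → 4:
ΔE₁ = |E_4 - E_9| = |-13.6057/4² - (-13.6057/9²)|
ΔE₁ = |-0.8503562500 - (-0.1679716049)| = 0.6823846 eV

Transition 4 → 1:
ΔE₂ = |E_1 - E_4| = |-13.6057/1² - (-13.6057/4²)|
ΔE₂ = |-13.6057000000 - (-0.8503562500)| = 12.7553438 eV

Since 12.7553438 eV > 0.6823846 eV, the transition 4 → 1 emits the more energetic photon.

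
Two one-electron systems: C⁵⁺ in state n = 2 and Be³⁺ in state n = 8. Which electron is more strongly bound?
C⁵⁺ at n = 2 (E = -122.45130 eV)

Using E_n = -13.6057 Z² / n² eV:

C⁵⁺ (Z = 6) at n = 2:
E = -13.6057 × 6² / 2² = -13.6057 × 36 / 4 = -122.45130000 eV

Be³⁺ (Z = 4) at n = 8:
E = -13.6057 × 4² / 8² = -13.6057 × 16 / 64 = -3.40142500 eV

Since -122.45130000 eV < -3.40142500 eV,
C⁵⁺ at n = 2 is more tightly bound (requires more energy to ionize).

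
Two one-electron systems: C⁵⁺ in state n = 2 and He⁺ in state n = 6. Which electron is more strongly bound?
C⁵⁺ at n = 2 (E = -122.451300 eV)

Using E_n = -13.6057 Z² / n² eV:

C⁵⁺ (Z = 6) at n = 2:
E = -13.6057 × 6² / 2² = -13.6057 × 36 / 4 = -122.451300000 eV

He⁺ (Z = 2) at n = 6:
E = -13.6057 × 2² / 6² = -13.6057 × 4 / 36 = -1.511744444 eV

Since -122.451300000 eV < -1.511744444 eV,
C⁵⁺ at n = 2 is more tightly bound (requires more energy to ionize).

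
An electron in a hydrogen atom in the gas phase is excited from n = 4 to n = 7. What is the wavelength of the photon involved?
2164.9450 nm

First, find the transition energy using E_n = -13.6057 / n² eV:
E_4 = -13.6057 / 4² = -0.8503562500 eV
E_7 = -13.6057 / 7² = -0.2776673469 eV

Photon energy: |ΔE| = |E_7 - E_4| = 0.5726889031 eV

Convert to wavelength using E = hc/λ with hc = 1239.84 eV·nm:
λ = hc/E = 1239.84 eV·nm / 0.5726889031 eV
λ = 2164.9450 nm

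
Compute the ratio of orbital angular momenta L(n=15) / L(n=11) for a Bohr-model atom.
1.363636

In the Bohr model, L_n = nℏ, so the ratio is purely the ratio of quantum numbers:

L_15/L_11 = 15ℏ / 11ℏ = 15/11 = 1.363636

The angular momentum scales linearly with n.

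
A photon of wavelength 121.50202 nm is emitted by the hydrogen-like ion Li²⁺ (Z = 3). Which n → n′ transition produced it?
n = 6 → n = 3

First, find the photon energy from the wavelength (hc = 1239.84 eV·nm):
E = hc/λ = 1239.84 eV·nm / 121.50202 nm = 10.204275 eV

The energy levels of Li²⁺ satisfy E_n = -13.6057 × 3² / n² eV, so an emission n_i → n_f releases
ΔE = 13.6057 × 3² × (1/n_f² − 1/n_i²) eV.

Setting ΔE equal to the photon energy:
1/n_f² − 1/n_i² = 10.204275 / (13.6057 × 3²) = 0.083333333

Since 1/n_i² must be positive, we need 1/n_f² > 0.083333333, i.e. n_f ≤ 3. For each allowed n_f, solve n_i = (1/n_f² − 0.083333333)^(−1/2) and check whether it is a whole number:
  n_f = 1: 1/n_i² = 1.000000000 − 0.083333333 = 0.916666667 → n_i = 1.044  (not an integer) ✗
  n_f = 2: 1/n_i² = 0.250000000 − 0.083333333 = 0.166666667 → n_i = 2.449  (not an integer) ✗
  n_f = 3: 1/n_i² = 0.111111111 − 0.083333333 = 0.027777778 → n_i = 6.000  → integer, n_i = 6 ✓

Only n_f = 3 gives an integer upper level, n_i = 6.

The transition is from n = 6 to n = 3 (emission).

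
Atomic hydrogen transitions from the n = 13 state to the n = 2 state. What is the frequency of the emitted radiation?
8.0299e+14 Hz

First, find the transition energy:
E_13 = -13.6057 / 13² = -0.0805071 eV
E_2 = -13.6057 / 2² = -3.4014250 eV
|ΔE| = |E_2 - E_13| = 3.3209179 eV

Convert to Joules: E = 3.3209179 eV × (1.602177 × 10⁻¹⁹ J/eV) = 5.320698e-19 J

Using E = hf:
f = E/h = 5.320698e-19 J / (6.62607 × 10⁻³⁴ J·s)
f = 8.0299e+14 Hz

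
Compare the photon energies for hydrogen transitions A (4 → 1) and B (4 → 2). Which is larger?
4 → 1

Calculate the energy for each transition:

Transition 4 → 1:
ΔE₁ = |E_1 - E_4| = |-13.6057/1² - (-13.6057/4²)|
ΔE₁ = |-13.605700000000 - (-0.850356250000)| = 12.755343750 eV

Transition 4 → 2:
ΔE₂ = |E_2 - E_4| = |-13.6057/2² - (-13.6057/4²)|
ΔE₂ = |-3.401425000000 - (-0.850356250000)| = 2.551068750 eV

Since 12.755343750 eV > 2.551068750 eV, the transition 4 → 1 emits the more energetic photon.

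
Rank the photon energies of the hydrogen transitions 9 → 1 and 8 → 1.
9 → 1

Calculate the energy for each transition:

Transition 9 → 1:
ΔE₁ = |E_1 - E_9| = |-13.6057/1² - (-13.6057/9²)|
ΔE₁ = |-13.60570000000 - (-0.16797160494)| = 13.43772840 eV

Transition 8 → 1:
ΔE₂ = |E_1 - E_8| = |-13.6057/1² - (-13.6057/8²)|
ΔE₂ = |-13.60570000000 - (-0.21258906250)| = 13.39311094 eV

Since 13.43772840 eV > 13.39311094 eV, the transition 9 → 1 emits the more energetic photon.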